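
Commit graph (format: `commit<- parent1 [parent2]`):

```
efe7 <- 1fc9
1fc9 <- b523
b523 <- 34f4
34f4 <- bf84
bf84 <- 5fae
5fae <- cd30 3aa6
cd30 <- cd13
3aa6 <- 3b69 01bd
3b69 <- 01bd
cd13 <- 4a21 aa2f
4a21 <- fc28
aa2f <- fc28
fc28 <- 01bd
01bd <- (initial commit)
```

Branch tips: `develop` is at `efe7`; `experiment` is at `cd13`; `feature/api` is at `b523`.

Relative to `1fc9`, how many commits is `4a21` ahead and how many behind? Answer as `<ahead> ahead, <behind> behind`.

0 ahead, 10 behind

Reachable from 4a21: {01bd, 4a21, fc28}.
Reachable from 1fc9: {01bd, 1fc9, 34f4, 3aa6, 3b69, 4a21, 5fae, aa2f, b523, bf84, cd13, cd30, fc28}.
Only in 4a21's history (ahead): {} — 0.
Only in 1fc9's history (behind): {1fc9, 34f4, 3aa6, 3b69, 5fae, aa2f, b523, bf84, cd13, cd30} — 10.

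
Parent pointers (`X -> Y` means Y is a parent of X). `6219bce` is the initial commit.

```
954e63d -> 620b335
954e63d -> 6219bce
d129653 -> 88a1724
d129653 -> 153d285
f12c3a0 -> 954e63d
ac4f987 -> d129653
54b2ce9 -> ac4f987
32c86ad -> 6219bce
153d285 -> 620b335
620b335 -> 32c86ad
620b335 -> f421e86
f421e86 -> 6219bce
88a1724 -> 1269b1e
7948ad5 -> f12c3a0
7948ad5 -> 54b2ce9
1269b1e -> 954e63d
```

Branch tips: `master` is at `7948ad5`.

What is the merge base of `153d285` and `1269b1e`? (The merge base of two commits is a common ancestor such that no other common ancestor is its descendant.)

620b335

Ancestors of 153d285: {153d285, 32c86ad, 620b335, 6219bce, f421e86}.
Ancestors of 1269b1e: {1269b1e, 32c86ad, 620b335, 6219bce, 954e63d, f421e86}.
Common ancestors: {32c86ad, 620b335, 6219bce, f421e86}.
Among these, 620b335 is not an ancestor of any other common ancestor — it is the merge base.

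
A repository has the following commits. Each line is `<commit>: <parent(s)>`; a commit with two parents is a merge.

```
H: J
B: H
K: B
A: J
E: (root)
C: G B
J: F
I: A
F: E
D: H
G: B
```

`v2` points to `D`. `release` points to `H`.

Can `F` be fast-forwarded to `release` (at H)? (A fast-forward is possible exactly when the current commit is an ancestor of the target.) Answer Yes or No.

Yes

A fast-forward from F to H is possible iff F is an ancestor of H.
Ancestors of H: {E, F, H, J}.
F is among them, so fast-forward is possible.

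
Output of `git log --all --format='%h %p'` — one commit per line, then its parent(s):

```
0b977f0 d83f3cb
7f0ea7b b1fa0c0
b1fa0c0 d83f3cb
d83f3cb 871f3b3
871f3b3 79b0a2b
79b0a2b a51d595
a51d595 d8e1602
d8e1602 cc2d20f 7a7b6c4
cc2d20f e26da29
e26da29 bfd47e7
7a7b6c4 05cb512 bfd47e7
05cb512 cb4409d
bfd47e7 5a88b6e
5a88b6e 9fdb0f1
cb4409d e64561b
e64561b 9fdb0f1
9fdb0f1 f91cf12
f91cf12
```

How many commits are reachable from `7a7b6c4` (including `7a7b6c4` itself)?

8

Walking parent pointers from 7a7b6c4: reachable set = {05cb512, 5a88b6e, 7a7b6c4, 9fdb0f1, bfd47e7, cb4409d, e64561b, f91cf12}.
That is 8 commits.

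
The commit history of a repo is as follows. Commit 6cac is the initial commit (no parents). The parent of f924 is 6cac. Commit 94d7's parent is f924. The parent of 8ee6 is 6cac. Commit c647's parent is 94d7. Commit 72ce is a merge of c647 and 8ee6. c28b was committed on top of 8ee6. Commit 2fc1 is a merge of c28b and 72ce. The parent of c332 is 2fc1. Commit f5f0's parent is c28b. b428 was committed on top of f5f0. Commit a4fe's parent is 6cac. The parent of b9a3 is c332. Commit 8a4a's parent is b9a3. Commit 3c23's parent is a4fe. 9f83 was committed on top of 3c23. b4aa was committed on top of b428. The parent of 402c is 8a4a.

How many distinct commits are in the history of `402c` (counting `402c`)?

12

Walking parent pointers from 402c: reachable set = {2fc1, 402c, 6cac, 72ce, 8a4a, 8ee6, 94d7, b9a3, c28b, c332, c647, f924}.
That is 12 commits.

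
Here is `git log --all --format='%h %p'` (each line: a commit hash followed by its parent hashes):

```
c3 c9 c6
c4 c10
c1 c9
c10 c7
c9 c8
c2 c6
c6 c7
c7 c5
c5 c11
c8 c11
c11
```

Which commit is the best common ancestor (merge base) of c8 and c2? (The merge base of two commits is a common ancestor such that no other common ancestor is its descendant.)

c11

Ancestors of c8: {c11, c8}.
Ancestors of c2: {c11, c2, c5, c6, c7}.
Common ancestors: {c11}.
The only common ancestor is c11, so it is the merge base.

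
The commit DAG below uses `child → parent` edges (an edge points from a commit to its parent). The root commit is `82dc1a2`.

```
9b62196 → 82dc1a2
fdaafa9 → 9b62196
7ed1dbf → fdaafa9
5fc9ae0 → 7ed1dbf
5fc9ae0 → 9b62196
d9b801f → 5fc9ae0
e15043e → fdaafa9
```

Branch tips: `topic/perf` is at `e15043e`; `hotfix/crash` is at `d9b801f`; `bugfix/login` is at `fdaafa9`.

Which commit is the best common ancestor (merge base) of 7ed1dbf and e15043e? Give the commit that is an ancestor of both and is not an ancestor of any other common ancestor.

Ancestors of 7ed1dbf: {7ed1dbf, 82dc1a2, 9b62196, fdaafa9}.
Ancestors of e15043e: {82dc1a2, 9b62196, e15043e, fdaafa9}.
Common ancestors: {82dc1a2, 9b62196, fdaafa9}.
Among these, fdaafa9 is not an ancestor of any other common ancestor — it is the merge base.

fdaafa9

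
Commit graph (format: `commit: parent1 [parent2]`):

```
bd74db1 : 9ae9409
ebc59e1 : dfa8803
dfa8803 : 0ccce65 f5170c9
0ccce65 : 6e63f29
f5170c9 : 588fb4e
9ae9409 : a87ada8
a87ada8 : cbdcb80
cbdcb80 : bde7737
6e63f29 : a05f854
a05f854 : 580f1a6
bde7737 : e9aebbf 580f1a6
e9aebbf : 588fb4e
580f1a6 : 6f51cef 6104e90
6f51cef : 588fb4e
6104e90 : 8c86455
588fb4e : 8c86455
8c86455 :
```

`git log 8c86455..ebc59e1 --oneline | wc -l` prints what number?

10

Reachable from ebc59e1: {0ccce65, 580f1a6, 588fb4e, 6104e90, 6e63f29, 6f51cef, 8c86455, a05f854, dfa8803, ebc59e1, f5170c9}.
Reachable from 8c86455: {8c86455}.
In ebc59e1's history but not 8c86455's: {0ccce65, 580f1a6, 588fb4e, 6104e90, 6e63f29, 6f51cef, a05f854, dfa8803, ebc59e1, f5170c9} — 10 commits.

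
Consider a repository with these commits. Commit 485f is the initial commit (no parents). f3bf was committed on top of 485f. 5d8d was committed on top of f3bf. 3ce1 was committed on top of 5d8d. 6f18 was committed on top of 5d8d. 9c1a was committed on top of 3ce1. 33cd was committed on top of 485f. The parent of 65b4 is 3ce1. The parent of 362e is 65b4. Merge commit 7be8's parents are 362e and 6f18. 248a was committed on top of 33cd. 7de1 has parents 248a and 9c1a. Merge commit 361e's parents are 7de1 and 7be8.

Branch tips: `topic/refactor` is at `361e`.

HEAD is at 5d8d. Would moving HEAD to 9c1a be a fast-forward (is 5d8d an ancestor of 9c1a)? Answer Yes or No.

Yes

A fast-forward from 5d8d to 9c1a is possible iff 5d8d is an ancestor of 9c1a.
Ancestors of 9c1a: {3ce1, 485f, 5d8d, 9c1a, f3bf}.
5d8d is among them, so fast-forward is possible.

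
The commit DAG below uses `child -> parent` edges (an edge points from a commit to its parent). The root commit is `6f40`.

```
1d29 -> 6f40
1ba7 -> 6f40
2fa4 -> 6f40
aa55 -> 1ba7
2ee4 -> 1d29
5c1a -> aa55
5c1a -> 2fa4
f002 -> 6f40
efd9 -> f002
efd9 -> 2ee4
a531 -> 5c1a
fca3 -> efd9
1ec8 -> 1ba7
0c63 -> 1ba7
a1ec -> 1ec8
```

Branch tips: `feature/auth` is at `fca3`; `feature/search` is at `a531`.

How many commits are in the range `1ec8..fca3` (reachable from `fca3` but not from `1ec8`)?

5

Reachable from fca3: {1d29, 2ee4, 6f40, efd9, f002, fca3}.
Reachable from 1ec8: {1ba7, 1ec8, 6f40}.
In fca3's history but not 1ec8's: {1d29, 2ee4, efd9, f002, fca3} — 5 commits.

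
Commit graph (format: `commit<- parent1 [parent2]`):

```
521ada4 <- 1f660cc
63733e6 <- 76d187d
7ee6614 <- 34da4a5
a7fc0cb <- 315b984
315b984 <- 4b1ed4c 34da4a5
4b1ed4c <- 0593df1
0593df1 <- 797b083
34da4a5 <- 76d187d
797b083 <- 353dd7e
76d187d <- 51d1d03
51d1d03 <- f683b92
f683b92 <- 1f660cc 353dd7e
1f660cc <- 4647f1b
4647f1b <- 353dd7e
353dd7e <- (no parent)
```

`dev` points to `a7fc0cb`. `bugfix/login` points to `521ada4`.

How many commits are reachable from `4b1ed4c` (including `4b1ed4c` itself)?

4

Walking parent pointers from 4b1ed4c: reachable set = {0593df1, 353dd7e, 4b1ed4c, 797b083}.
That is 4 commits.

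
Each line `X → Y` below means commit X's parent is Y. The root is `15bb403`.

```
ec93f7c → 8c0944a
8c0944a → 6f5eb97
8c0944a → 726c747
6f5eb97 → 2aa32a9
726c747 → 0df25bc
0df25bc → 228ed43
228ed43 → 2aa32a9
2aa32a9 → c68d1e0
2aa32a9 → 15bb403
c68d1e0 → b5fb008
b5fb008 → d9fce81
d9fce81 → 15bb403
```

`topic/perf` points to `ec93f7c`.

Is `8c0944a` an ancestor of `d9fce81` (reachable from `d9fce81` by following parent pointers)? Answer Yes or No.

No

Ancestors of d9fce81: {15bb403, d9fce81}.
8c0944a is not in that set, so it is not an ancestor of d9fce81.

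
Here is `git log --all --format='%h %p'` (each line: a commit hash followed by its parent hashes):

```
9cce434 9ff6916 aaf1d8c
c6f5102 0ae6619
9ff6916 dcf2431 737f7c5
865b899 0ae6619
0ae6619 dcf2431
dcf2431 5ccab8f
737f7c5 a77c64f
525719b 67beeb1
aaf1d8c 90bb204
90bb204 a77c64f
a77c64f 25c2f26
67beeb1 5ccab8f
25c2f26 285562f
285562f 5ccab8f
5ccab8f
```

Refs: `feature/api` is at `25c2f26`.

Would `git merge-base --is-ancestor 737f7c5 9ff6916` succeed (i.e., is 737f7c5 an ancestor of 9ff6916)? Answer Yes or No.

Ancestors of 9ff6916 (commits reachable by following parents): {25c2f26, 285562f, 5ccab8f, 737f7c5, 9ff6916, a77c64f, dcf2431}.
737f7c5 is in that set, so it is an ancestor of 9ff6916.

Yes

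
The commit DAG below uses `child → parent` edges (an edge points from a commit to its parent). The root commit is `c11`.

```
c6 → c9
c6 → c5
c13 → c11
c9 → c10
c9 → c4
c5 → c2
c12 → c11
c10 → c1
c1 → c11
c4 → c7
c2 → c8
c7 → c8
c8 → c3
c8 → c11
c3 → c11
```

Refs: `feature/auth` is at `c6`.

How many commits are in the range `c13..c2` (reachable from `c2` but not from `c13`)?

3

Reachable from c2: {c11, c2, c3, c8}.
Reachable from c13: {c11, c13}.
In c2's history but not c13's: {c2, c3, c8} — 3 commits.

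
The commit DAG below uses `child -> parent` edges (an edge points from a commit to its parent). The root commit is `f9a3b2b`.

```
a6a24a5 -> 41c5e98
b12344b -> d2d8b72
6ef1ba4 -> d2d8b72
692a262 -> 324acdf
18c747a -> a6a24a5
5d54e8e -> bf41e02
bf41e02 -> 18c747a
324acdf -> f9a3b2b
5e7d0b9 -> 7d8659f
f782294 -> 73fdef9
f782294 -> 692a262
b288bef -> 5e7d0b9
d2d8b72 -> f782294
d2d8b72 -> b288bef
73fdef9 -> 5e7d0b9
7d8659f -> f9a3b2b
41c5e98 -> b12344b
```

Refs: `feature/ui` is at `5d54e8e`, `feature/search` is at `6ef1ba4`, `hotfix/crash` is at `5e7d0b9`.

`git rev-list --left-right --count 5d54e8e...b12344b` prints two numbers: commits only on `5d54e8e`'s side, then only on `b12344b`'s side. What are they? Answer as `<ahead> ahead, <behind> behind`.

Reachable from 5d54e8e: {18c747a, 324acdf, 41c5e98, 5d54e8e, 5e7d0b9, 692a262, 73fdef9, 7d8659f, a6a24a5, b12344b, b288bef, bf41e02, d2d8b72, f782294, f9a3b2b}.
Reachable from b12344b: {324acdf, 5e7d0b9, 692a262, 73fdef9, 7d8659f, b12344b, b288bef, d2d8b72, f782294, f9a3b2b}.
Only in 5d54e8e's history (ahead): {18c747a, 41c5e98, 5d54e8e, a6a24a5, bf41e02} — 5.
Only in b12344b's history (behind): {} — 0.

5 ahead, 0 behind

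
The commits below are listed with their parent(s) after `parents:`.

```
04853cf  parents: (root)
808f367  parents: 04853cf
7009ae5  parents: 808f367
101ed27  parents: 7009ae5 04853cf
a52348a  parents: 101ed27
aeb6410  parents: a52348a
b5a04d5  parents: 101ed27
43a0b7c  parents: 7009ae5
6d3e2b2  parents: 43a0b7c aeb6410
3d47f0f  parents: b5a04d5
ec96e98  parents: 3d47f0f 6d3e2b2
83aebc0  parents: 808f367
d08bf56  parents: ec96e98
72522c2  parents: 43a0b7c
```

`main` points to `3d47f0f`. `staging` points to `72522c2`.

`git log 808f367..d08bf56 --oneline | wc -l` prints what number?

Reachable from d08bf56: {04853cf, 101ed27, 3d47f0f, 43a0b7c, 6d3e2b2, 7009ae5, 808f367, a52348a, aeb6410, b5a04d5, d08bf56, ec96e98}.
Reachable from 808f367: {04853cf, 808f367}.
In d08bf56's history but not 808f367's: {101ed27, 3d47f0f, 43a0b7c, 6d3e2b2, 7009ae5, a52348a, aeb6410, b5a04d5, d08bf56, ec96e98} — 10 commits.

10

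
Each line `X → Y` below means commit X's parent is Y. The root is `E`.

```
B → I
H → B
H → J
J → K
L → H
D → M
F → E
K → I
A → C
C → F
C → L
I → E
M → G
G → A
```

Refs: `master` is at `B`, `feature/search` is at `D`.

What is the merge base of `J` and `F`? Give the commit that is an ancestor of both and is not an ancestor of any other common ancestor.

Ancestors of J: {E, I, J, K}.
Ancestors of F: {E, F}.
Common ancestors: {E}.
The only common ancestor is E, so it is the merge base.

E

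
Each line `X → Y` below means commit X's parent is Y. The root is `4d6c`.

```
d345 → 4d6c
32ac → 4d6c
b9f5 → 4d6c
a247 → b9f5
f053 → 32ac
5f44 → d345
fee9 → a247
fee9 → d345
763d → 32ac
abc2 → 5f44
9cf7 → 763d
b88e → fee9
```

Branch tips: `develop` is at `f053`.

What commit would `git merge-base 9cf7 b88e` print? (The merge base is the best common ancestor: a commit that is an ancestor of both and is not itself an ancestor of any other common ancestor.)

Ancestors of 9cf7: {32ac, 4d6c, 763d, 9cf7}.
Ancestors of b88e: {4d6c, a247, b88e, b9f5, d345, fee9}.
Common ancestors: {4d6c}.
The only common ancestor is 4d6c, so it is the merge base.

4d6c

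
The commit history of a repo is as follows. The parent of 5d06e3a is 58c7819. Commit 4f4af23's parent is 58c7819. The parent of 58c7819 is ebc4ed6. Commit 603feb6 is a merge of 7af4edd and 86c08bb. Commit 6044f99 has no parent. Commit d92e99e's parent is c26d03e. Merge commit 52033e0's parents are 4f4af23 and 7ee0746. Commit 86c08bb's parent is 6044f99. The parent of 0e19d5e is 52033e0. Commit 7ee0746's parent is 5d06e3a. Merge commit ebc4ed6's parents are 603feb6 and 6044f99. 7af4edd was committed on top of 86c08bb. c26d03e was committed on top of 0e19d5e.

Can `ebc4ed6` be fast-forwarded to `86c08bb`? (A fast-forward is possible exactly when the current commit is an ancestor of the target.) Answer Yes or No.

No

A fast-forward from ebc4ed6 to 86c08bb is possible iff ebc4ed6 is an ancestor of 86c08bb.
Ancestors of 86c08bb: {6044f99, 86c08bb}.
ebc4ed6 is not among them, so fast-forward is not possible.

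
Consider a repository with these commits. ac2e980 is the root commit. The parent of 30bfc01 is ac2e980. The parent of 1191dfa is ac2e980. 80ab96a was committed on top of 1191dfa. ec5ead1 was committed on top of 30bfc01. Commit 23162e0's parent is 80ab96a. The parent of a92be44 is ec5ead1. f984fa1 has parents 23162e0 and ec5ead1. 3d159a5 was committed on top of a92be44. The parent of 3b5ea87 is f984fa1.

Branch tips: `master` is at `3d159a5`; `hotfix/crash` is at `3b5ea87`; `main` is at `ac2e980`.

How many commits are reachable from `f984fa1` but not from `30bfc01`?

5

Reachable from f984fa1: {1191dfa, 23162e0, 30bfc01, 80ab96a, ac2e980, ec5ead1, f984fa1}.
Reachable from 30bfc01: {30bfc01, ac2e980}.
In f984fa1's history but not 30bfc01's: {1191dfa, 23162e0, 80ab96a, ec5ead1, f984fa1} — 5 commits.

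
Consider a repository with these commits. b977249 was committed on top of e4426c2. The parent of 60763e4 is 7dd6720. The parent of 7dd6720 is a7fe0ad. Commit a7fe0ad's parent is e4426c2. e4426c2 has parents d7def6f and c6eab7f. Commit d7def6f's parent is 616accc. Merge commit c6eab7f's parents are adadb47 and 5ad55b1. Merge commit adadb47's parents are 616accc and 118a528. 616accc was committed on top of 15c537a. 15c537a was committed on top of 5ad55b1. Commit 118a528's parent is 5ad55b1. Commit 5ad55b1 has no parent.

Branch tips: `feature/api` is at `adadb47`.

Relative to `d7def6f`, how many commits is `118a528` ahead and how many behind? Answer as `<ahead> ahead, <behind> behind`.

Reachable from 118a528: {118a528, 5ad55b1}.
Reachable from d7def6f: {15c537a, 5ad55b1, 616accc, d7def6f}.
Only in 118a528's history (ahead): {118a528} — 1.
Only in d7def6f's history (behind): {15c537a, 616accc, d7def6f} — 3.

1 ahead, 3 behind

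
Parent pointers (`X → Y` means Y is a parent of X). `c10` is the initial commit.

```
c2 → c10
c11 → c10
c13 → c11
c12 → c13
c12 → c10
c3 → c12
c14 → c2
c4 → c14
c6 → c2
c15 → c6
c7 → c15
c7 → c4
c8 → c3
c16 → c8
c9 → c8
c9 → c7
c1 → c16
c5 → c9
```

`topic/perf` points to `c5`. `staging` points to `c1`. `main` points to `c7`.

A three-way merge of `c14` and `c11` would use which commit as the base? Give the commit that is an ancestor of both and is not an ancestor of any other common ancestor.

Ancestors of c14: {c10, c14, c2}.
Ancestors of c11: {c10, c11}.
Common ancestors: {c10}.
The only common ancestor is c10, so it is the merge base.

c10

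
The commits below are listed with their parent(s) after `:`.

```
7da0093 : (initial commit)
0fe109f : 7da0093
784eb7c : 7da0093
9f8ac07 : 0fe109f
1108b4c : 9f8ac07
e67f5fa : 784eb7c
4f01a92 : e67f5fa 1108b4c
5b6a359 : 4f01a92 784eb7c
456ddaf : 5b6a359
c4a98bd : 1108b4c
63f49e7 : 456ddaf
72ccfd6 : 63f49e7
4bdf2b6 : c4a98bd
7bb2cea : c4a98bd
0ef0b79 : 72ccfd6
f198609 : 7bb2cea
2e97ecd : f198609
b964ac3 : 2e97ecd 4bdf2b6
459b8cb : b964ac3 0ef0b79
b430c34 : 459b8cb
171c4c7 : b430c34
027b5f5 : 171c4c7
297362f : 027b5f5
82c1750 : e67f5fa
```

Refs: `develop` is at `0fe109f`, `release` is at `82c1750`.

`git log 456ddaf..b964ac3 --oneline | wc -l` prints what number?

Reachable from b964ac3: {0fe109f, 1108b4c, 2e97ecd, 4bdf2b6, 7bb2cea, 7da0093, 9f8ac07, b964ac3, c4a98bd, f198609}.
Reachable from 456ddaf: {0fe109f, 1108b4c, 456ddaf, 4f01a92, 5b6a359, 784eb7c, 7da0093, 9f8ac07, e67f5fa}.
In b964ac3's history but not 456ddaf's: {2e97ecd, 4bdf2b6, 7bb2cea, b964ac3, c4a98bd, f198609} — 6 commits.

6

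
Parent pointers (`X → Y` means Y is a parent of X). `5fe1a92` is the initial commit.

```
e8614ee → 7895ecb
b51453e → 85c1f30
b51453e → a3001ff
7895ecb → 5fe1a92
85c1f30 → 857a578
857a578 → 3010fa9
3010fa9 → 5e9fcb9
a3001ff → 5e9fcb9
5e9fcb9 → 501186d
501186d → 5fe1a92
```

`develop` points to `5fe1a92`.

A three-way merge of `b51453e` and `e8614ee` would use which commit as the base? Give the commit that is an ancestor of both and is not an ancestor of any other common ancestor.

5fe1a92

Ancestors of b51453e: {3010fa9, 501186d, 5e9fcb9, 5fe1a92, 857a578, 85c1f30, a3001ff, b51453e}.
Ancestors of e8614ee: {5fe1a92, 7895ecb, e8614ee}.
Common ancestors: {5fe1a92}.
The only common ancestor is 5fe1a92, so it is the merge base.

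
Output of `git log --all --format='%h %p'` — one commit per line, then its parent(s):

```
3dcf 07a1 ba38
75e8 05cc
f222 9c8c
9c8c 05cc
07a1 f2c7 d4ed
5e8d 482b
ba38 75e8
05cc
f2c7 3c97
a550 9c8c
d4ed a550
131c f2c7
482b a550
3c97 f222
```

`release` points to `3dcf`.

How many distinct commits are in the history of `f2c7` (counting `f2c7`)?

Walking parent pointers from f2c7: reachable set = {05cc, 3c97, 9c8c, f222, f2c7}.
That is 5 commits.

5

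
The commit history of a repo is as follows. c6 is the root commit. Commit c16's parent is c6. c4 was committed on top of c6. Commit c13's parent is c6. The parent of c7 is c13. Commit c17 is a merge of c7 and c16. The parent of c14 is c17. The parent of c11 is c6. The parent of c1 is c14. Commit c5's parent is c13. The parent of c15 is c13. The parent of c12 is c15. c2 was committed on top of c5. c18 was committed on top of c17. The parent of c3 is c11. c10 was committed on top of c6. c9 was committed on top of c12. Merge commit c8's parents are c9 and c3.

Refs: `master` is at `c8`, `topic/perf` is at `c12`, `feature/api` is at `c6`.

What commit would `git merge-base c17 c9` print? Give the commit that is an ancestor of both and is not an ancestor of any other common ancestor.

c13

Ancestors of c17: {c13, c16, c17, c6, c7}.
Ancestors of c9: {c12, c13, c15, c6, c9}.
Common ancestors: {c13, c6}.
Among these, c13 is not an ancestor of any other common ancestor — it is the merge base.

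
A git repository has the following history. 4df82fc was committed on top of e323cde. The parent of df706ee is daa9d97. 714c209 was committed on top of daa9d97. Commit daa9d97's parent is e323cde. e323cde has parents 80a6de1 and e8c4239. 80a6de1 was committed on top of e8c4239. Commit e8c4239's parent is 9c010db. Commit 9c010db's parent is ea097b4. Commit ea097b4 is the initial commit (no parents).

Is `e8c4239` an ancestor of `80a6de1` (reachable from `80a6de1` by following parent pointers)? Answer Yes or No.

Ancestors of 80a6de1 (commits reachable by following parents): {80a6de1, 9c010db, e8c4239, ea097b4}.
e8c4239 is in that set, so it is an ancestor of 80a6de1.

Yes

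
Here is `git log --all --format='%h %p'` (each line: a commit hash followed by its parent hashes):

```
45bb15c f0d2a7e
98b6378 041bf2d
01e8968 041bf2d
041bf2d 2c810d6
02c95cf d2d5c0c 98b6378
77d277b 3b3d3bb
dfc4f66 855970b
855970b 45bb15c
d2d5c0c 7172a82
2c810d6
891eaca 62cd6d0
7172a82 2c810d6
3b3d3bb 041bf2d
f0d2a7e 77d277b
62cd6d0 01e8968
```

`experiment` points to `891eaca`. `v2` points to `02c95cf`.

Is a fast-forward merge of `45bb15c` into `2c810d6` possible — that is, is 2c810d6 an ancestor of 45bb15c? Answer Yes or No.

Yes

A fast-forward from 2c810d6 to 45bb15c is possible iff 2c810d6 is an ancestor of 45bb15c.
Ancestors of 45bb15c: {041bf2d, 2c810d6, 3b3d3bb, 45bb15c, 77d277b, f0d2a7e}.
2c810d6 is among them, so fast-forward is possible.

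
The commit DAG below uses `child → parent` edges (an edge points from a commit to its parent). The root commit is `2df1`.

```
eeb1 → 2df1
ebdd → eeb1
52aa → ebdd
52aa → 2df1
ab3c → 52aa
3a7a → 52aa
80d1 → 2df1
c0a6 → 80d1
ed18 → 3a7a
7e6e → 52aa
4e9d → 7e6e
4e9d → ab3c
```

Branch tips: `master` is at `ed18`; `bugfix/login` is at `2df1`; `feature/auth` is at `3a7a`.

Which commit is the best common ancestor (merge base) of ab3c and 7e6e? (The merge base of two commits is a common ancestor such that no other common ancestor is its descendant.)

Ancestors of ab3c: {2df1, 52aa, ab3c, ebdd, eeb1}.
Ancestors of 7e6e: {2df1, 52aa, 7e6e, ebdd, eeb1}.
Common ancestors: {2df1, 52aa, ebdd, eeb1}.
Among these, 52aa is not an ancestor of any other common ancestor — it is the merge base.

52aa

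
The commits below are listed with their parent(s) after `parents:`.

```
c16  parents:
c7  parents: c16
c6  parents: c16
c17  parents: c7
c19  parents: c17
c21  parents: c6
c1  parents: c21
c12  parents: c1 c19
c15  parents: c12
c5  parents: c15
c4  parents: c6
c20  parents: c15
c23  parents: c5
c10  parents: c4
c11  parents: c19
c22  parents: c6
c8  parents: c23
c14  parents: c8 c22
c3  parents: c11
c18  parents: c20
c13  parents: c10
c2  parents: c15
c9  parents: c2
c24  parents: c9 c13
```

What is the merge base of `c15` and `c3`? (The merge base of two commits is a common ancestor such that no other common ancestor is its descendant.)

c19

Ancestors of c15: {c1, c12, c15, c16, c17, c19, c21, c6, c7}.
Ancestors of c3: {c11, c16, c17, c19, c3, c7}.
Common ancestors: {c16, c17, c19, c7}.
Among these, c19 is not an ancestor of any other common ancestor — it is the merge base.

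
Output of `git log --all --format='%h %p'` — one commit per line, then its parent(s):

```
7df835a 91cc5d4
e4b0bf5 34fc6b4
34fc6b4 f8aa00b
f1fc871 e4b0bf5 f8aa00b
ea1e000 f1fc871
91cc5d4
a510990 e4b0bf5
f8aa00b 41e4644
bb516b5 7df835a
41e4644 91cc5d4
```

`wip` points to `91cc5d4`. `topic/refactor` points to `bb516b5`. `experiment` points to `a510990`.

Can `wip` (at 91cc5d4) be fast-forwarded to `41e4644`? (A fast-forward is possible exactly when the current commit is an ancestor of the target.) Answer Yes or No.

Yes

A fast-forward from 91cc5d4 to 41e4644 is possible iff 91cc5d4 is an ancestor of 41e4644.
Ancestors of 41e4644: {41e4644, 91cc5d4}.
91cc5d4 is among them, so fast-forward is possible.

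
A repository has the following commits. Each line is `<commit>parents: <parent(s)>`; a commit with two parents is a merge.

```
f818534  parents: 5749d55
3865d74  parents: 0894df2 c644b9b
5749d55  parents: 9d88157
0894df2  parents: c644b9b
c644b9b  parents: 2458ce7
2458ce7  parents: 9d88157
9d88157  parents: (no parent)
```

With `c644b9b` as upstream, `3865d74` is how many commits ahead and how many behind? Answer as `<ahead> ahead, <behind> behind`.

Reachable from 3865d74: {0894df2, 2458ce7, 3865d74, 9d88157, c644b9b}.
Reachable from c644b9b: {2458ce7, 9d88157, c644b9b}.
Only in 3865d74's history (ahead): {0894df2, 3865d74} — 2.
Only in c644b9b's history (behind): {} — 0.

2 ahead, 0 behind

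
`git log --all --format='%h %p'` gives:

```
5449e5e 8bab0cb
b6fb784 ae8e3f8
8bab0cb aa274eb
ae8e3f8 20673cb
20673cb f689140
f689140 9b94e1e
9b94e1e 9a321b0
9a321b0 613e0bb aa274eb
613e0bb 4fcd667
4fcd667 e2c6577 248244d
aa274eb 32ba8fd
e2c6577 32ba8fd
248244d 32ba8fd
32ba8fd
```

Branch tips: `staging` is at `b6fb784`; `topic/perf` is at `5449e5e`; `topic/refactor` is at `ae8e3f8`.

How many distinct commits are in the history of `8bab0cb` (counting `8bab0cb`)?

3

Walking parent pointers from 8bab0cb: reachable set = {32ba8fd, 8bab0cb, aa274eb}.
That is 3 commits.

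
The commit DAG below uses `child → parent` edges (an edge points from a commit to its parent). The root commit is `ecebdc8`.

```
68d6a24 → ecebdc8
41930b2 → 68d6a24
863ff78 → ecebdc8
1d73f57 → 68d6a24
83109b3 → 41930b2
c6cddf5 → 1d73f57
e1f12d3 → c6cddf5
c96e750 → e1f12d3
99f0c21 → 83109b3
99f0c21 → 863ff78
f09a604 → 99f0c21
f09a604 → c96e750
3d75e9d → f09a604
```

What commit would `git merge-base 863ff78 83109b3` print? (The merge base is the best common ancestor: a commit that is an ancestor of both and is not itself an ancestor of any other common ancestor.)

ecebdc8

Ancestors of 863ff78: {863ff78, ecebdc8}.
Ancestors of 83109b3: {41930b2, 68d6a24, 83109b3, ecebdc8}.
Common ancestors: {ecebdc8}.
The only common ancestor is ecebdc8, so it is the merge base.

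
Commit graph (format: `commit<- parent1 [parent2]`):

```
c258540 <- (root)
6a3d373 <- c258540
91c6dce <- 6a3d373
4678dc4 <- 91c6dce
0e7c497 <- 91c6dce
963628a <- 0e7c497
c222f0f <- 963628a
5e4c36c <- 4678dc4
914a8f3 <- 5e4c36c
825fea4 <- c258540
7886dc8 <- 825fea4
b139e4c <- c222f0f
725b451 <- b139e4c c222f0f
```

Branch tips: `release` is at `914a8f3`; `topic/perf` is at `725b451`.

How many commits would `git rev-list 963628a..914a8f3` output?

Reachable from 914a8f3: {4678dc4, 5e4c36c, 6a3d373, 914a8f3, 91c6dce, c258540}.
Reachable from 963628a: {0e7c497, 6a3d373, 91c6dce, 963628a, c258540}.
In 914a8f3's history but not 963628a's: {4678dc4, 5e4c36c, 914a8f3} — 3 commits.

3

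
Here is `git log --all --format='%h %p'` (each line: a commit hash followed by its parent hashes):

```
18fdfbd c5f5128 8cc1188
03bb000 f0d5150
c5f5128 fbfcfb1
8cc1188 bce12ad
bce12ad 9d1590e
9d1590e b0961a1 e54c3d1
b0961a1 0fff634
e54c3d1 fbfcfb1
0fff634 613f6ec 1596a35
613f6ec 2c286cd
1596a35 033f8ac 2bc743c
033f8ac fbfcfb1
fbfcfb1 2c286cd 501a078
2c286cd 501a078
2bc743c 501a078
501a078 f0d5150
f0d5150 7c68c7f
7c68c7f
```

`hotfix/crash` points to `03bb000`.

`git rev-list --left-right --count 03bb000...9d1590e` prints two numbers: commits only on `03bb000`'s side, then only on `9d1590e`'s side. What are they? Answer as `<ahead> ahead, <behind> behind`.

1 ahead, 11 behind

Reachable from 03bb000: {03bb000, 7c68c7f, f0d5150}.
Reachable from 9d1590e: {033f8ac, 0fff634, 1596a35, 2bc743c, 2c286cd, 501a078, 613f6ec, 7c68c7f, 9d1590e, b0961a1, e54c3d1, f0d5150, fbfcfb1}.
Only in 03bb000's history (ahead): {03bb000} — 1.
Only in 9d1590e's history (behind): {033f8ac, 0fff634, 1596a35, 2bc743c, 2c286cd, 501a078, 613f6ec, 9d1590e, b0961a1, e54c3d1, fbfcfb1} — 11.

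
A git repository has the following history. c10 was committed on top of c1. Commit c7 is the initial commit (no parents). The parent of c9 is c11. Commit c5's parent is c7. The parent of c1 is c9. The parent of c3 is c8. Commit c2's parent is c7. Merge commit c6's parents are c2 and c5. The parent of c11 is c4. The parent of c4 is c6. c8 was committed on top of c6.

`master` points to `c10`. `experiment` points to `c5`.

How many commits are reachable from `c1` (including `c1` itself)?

Walking parent pointers from c1: reachable set = {c1, c11, c2, c4, c5, c6, c7, c9}.
That is 8 commits.

8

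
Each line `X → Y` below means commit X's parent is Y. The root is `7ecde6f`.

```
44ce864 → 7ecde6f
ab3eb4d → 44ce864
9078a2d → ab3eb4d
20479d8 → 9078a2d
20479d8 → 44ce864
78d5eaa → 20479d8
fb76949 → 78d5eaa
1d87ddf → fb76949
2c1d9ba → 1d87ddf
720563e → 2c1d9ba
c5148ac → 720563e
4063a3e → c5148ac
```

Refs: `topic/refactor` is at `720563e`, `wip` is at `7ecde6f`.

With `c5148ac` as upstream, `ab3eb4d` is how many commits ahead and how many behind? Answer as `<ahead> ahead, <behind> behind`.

0 ahead, 8 behind

Reachable from ab3eb4d: {44ce864, 7ecde6f, ab3eb4d}.
Reachable from c5148ac: {1d87ddf, 20479d8, 2c1d9ba, 44ce864, 720563e, 78d5eaa, 7ecde6f, 9078a2d, ab3eb4d, c5148ac, fb76949}.
Only in ab3eb4d's history (ahead): {} — 0.
Only in c5148ac's history (behind): {1d87ddf, 20479d8, 2c1d9ba, 720563e, 78d5eaa, 9078a2d, c5148ac, fb76949} — 8.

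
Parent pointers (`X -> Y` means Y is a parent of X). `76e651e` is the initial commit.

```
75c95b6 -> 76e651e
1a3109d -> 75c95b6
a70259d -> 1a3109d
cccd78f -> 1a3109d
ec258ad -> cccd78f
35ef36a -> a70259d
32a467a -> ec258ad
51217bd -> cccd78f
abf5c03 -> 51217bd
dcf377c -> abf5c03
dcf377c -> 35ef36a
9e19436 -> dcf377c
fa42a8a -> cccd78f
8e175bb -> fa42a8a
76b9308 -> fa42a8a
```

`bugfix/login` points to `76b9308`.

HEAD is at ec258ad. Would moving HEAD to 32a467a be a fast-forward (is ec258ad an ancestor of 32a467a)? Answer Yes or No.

Yes

A fast-forward from ec258ad to 32a467a is possible iff ec258ad is an ancestor of 32a467a.
Ancestors of 32a467a: {1a3109d, 32a467a, 75c95b6, 76e651e, cccd78f, ec258ad}.
ec258ad is among them, so fast-forward is possible.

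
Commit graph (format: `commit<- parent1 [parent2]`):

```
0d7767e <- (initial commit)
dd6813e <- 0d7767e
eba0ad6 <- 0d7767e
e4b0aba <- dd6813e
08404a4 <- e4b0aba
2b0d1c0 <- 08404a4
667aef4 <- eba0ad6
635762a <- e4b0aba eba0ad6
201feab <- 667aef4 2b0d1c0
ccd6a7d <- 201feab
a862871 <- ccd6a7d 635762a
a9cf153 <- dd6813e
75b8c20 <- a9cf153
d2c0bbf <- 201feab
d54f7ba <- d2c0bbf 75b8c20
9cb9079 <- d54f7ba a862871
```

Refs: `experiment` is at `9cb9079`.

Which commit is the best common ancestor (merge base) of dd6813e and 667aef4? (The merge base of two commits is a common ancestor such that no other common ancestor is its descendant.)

0d7767e

Ancestors of dd6813e: {0d7767e, dd6813e}.
Ancestors of 667aef4: {0d7767e, 667aef4, eba0ad6}.
Common ancestors: {0d7767e}.
The only common ancestor is 0d7767e, so it is the merge base.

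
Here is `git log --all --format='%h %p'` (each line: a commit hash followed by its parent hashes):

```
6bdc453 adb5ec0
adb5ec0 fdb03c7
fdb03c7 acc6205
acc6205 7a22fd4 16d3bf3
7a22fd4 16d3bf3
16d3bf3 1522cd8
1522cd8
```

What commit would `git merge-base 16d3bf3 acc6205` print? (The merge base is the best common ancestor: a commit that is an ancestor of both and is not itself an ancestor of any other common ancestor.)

16d3bf3

Ancestors of 16d3bf3: {1522cd8, 16d3bf3}.
Ancestors of acc6205: {1522cd8, 16d3bf3, 7a22fd4, acc6205}.
Common ancestors: {1522cd8, 16d3bf3}.
Among these, 16d3bf3 is not an ancestor of any other common ancestor — it is the merge base.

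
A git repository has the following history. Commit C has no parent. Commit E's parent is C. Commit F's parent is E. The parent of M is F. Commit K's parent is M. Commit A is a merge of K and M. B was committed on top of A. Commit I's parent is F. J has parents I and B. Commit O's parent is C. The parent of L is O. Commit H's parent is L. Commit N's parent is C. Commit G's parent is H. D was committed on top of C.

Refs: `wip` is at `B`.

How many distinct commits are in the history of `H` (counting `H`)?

4

Walking parent pointers from H: reachable set = {C, H, L, O}.
That is 4 commits.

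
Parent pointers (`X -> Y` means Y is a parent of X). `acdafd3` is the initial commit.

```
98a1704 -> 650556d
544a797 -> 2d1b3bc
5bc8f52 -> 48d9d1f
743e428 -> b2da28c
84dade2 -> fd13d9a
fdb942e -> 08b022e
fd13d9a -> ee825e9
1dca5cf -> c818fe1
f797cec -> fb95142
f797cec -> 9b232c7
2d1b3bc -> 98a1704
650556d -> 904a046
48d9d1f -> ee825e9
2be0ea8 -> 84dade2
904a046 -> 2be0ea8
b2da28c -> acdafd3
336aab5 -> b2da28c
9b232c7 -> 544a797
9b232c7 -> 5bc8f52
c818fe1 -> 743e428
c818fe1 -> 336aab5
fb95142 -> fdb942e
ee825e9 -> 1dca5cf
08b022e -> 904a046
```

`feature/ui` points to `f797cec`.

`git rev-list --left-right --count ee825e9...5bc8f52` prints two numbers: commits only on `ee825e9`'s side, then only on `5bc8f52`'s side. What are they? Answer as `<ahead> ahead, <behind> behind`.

Reachable from ee825e9: {1dca5cf, 336aab5, 743e428, acdafd3, b2da28c, c818fe1, ee825e9}.
Reachable from 5bc8f52: {1dca5cf, 336aab5, 48d9d1f, 5bc8f52, 743e428, acdafd3, b2da28c, c818fe1, ee825e9}.
Only in ee825e9's history (ahead): {} — 0.
Only in 5bc8f52's history (behind): {48d9d1f, 5bc8f52} — 2.

0 ahead, 2 behind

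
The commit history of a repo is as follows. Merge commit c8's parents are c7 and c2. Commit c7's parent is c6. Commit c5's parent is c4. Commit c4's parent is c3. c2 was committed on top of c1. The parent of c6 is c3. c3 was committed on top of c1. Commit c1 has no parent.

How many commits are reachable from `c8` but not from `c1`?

Reachable from c8: {c1, c2, c3, c6, c7, c8}.
Reachable from c1: {c1}.
In c8's history but not c1's: {c2, c3, c6, c7, c8} — 5 commits.

5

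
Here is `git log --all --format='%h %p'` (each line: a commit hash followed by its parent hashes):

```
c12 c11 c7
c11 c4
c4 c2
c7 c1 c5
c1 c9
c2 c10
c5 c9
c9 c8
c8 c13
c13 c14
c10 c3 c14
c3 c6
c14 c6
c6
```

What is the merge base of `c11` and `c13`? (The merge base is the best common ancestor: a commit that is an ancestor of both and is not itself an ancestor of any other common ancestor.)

Ancestors of c11: {c10, c11, c14, c2, c3, c4, c6}.
Ancestors of c13: {c13, c14, c6}.
Common ancestors: {c14, c6}.
Among these, c14 is not an ancestor of any other common ancestor — it is the merge base.

c14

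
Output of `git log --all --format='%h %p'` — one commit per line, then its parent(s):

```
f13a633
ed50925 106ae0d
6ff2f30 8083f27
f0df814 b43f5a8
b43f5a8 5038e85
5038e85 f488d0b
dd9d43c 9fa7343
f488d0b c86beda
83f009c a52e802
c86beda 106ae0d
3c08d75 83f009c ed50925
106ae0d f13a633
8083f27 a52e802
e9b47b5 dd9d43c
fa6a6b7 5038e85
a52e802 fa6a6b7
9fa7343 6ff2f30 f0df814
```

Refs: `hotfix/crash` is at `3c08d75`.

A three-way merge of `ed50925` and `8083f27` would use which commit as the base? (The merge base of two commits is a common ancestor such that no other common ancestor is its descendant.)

Ancestors of ed50925: {106ae0d, ed50925, f13a633}.
Ancestors of 8083f27: {106ae0d, 5038e85, 8083f27, a52e802, c86beda, f13a633, f488d0b, fa6a6b7}.
Common ancestors: {106ae0d, f13a633}.
Among these, 106ae0d is not an ancestor of any other common ancestor — it is the merge base.

106ae0d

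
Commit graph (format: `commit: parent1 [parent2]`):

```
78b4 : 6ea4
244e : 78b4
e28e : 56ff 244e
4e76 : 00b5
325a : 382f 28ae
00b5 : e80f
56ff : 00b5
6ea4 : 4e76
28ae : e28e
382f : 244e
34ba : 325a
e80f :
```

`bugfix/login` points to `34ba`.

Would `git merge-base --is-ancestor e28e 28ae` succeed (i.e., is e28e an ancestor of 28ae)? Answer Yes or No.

Ancestors of 28ae (commits reachable by following parents): {00b5, 244e, 28ae, 4e76, 56ff, 6ea4, 78b4, e28e, e80f}.
e28e is in that set, so it is an ancestor of 28ae.

Yes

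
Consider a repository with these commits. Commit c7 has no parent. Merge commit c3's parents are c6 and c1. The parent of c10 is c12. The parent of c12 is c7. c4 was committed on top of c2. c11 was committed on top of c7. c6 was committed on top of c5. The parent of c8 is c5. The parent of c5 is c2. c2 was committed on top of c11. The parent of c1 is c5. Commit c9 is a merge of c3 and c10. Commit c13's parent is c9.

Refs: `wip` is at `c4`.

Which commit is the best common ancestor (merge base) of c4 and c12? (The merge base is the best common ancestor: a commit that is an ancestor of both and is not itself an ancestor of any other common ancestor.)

Ancestors of c4: {c11, c2, c4, c7}.
Ancestors of c12: {c12, c7}.
Common ancestors: {c7}.
The only common ancestor is c7, so it is the merge base.

c7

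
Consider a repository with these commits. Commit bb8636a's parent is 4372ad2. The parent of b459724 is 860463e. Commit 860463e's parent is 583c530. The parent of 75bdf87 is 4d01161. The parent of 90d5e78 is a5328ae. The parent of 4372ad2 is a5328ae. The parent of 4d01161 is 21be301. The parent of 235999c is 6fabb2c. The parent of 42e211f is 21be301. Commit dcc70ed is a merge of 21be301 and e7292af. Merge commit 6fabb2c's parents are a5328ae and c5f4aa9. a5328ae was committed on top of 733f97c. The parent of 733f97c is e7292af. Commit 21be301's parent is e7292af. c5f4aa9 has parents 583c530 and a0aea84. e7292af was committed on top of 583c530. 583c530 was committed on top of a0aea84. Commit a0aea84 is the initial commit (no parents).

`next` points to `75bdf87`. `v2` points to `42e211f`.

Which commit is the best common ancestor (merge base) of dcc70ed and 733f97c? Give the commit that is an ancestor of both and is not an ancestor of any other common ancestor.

e7292af

Ancestors of dcc70ed: {21be301, 583c530, a0aea84, dcc70ed, e7292af}.
Ancestors of 733f97c: {583c530, 733f97c, a0aea84, e7292af}.
Common ancestors: {583c530, a0aea84, e7292af}.
Among these, e7292af is not an ancestor of any other common ancestor — it is the merge base.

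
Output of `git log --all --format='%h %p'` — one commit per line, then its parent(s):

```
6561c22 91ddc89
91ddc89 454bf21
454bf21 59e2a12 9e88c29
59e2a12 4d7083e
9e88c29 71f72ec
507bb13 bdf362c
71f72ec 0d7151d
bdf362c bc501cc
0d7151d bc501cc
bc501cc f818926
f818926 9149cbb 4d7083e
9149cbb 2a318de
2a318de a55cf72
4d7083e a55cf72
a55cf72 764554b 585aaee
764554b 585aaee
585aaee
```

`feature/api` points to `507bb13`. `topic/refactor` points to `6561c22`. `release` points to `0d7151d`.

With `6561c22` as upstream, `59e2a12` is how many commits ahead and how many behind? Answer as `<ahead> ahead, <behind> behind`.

Reachable from 59e2a12: {4d7083e, 585aaee, 59e2a12, 764554b, a55cf72}.
Reachable from 6561c22: {0d7151d, 2a318de, 454bf21, 4d7083e, 585aaee, 59e2a12, 6561c22, 71f72ec, 764554b, 9149cbb, 91ddc89, 9e88c29, a55cf72, bc501cc, f818926}.
Only in 59e2a12's history (ahead): {} — 0.
Only in 6561c22's history (behind): {0d7151d, 2a318de, 454bf21, 6561c22, 71f72ec, 9149cbb, 91ddc89, 9e88c29, bc501cc, f818926} — 10.

0 ahead, 10 behind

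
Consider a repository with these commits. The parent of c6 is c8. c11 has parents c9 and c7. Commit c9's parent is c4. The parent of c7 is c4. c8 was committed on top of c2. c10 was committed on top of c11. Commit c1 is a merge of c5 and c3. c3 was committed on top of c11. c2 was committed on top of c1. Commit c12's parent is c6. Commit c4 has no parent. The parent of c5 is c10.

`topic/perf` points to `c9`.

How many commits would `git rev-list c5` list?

Walking parent pointers from c5: reachable set = {c10, c11, c4, c5, c7, c9}.
That is 6 commits.

6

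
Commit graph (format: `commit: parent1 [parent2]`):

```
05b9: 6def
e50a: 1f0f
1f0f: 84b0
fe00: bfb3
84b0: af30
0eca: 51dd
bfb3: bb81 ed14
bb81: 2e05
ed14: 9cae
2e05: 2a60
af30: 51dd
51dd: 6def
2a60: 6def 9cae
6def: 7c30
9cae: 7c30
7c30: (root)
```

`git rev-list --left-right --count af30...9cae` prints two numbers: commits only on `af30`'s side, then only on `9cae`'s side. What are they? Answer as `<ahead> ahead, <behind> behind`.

Reachable from af30: {51dd, 6def, 7c30, af30}.
Reachable from 9cae: {7c30, 9cae}.
Only in af30's history (ahead): {51dd, 6def, af30} — 3.
Only in 9cae's history (behind): {9cae} — 1.

3 ahead, 1 behind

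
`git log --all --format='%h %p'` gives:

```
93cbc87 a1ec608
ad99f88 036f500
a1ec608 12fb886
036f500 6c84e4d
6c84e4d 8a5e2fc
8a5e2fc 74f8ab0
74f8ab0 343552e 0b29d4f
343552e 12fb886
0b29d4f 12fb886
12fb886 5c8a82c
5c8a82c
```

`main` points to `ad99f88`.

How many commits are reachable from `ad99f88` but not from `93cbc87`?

7

Reachable from ad99f88: {036f500, 0b29d4f, 12fb886, 343552e, 5c8a82c, 6c84e4d, 74f8ab0, 8a5e2fc, ad99f88}.
Reachable from 93cbc87: {12fb886, 5c8a82c, 93cbc87, a1ec608}.
In ad99f88's history but not 93cbc87's: {036f500, 0b29d4f, 343552e, 6c84e4d, 74f8ab0, 8a5e2fc, ad99f88} — 7 commits.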